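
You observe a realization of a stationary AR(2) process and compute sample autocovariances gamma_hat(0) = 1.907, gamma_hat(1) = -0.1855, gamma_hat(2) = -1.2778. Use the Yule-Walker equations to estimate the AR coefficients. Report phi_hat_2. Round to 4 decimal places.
\hat\phi_{2} = -0.6860

The Yule-Walker equations for an AR(p) process read, in matrix form,
  Gamma_p phi = r_p,   with   (Gamma_p)_{ij} = gamma(|i - j|),
                       (r_p)_i = gamma(i),   i,j = 1..p.
Substitute the sample gammas (Toeplitz matrix and right-hand side of size 2):
  Gamma_p = [[1.907, -0.1855], [-0.1855, 1.907]]
  r_p     = [-0.1855, -1.2778]
Written out:
  1.907 phi_1 - 0.1855 phi_2 = -0.1855
  -0.1855 phi_1 + 1.907 phi_2 = -1.2778
Solve by Cramer's rule:
  det = gamma(0)^2 - gamma(1)^2 = (1.907)^2 - (-0.1855)^2 = 3.636649 - 0.03441025 = 3.60223875
  phi_hat_1 = [gamma(1) gamma(0) - gamma(1) gamma(2)] / det = [(-0.1855)(1.907) - (-0.1855)(-1.2778)] / 3.60223875 = -0.5907804 / 3.60223875 = -0.164
  phi_hat_2 = [gamma(0) gamma(2) - gamma(1)^2] / det = [(1.907)(-1.2778) - (-0.1855)^2] / 3.60223875 = -2.47117485 / 3.60223875 = -0.686
So phi_hat = [-0.1640, -0.6860].
Therefore phi_hat_2 = -0.6860.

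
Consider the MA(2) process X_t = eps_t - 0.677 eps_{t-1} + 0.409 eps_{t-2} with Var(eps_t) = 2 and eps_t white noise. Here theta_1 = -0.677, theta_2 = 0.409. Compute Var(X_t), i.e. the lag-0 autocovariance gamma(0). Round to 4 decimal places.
\gamma(0) = 3.2512

For an MA(q) process X_t = eps_t + sum_i theta_i eps_{t-i} with
Var(eps_t) = sigma^2, the variance is
  gamma(0) = sigma^2 * (1 + sum_i theta_i^2).
  sum_i theta_i^2 = (-0.677)^2 + (0.409)^2 = 0.458329 + 0.167281 = 0.62561.
  gamma(0) = 2 * (1 + 0.62561) = 2 * 1.62561 = 3.25122, which rounds to 3.2512.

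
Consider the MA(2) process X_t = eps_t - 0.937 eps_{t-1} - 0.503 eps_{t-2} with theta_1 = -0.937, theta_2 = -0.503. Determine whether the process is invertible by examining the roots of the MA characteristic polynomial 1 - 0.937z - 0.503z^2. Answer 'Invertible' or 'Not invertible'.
\text{Not invertible}

The MA(q) characteristic polynomial is P(z) = 1 - 0.937z - 0.503z^2.
Invertibility requires all roots to lie outside the unit circle, i.e. |z| > 1 for every root.
Set 1 + (-0.937) z + (-0.503) z^2 = 0, i.e. a z^2 + b z + c = 0 with a = -0.503, b = -0.937, c = 1.
Discriminant D = b^2 - 4ac = (-0.937)^2 - 4*(-0.503)*1 = 0.877969 - (-2.012) = 2.889969.
D >= 0, so the roots are real: z = (-b +/- sqrt(D)) / (2a) = (0.937 +/- 1.699991) / (-1.006).
  z_1 = (0.937 + 1.699991) / (-1.006) = -2.6213,   |z_1| = 2.6213.
  z_2 = (0.937 - 1.699991) / (-1.006) = 0.7584,   |z_2| = 0.7584.
Moduli of all roots: 2.6213, 0.7584.
All moduli strictly greater than 1? No.
Verdict: Not invertible.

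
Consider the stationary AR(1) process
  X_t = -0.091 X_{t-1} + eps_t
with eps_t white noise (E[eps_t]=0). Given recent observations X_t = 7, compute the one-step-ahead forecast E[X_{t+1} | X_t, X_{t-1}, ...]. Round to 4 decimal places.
E[X_{t+1} \mid \mathcal F_t] = -0.6370

For an AR(p) model X_t = c + sum_i phi_i X_{t-i} + eps_t, the
one-step-ahead conditional mean is
  E[X_{t+1} | X_t, ...] = c + sum_i phi_i X_{t+1-i}.
Substitute known values:
  E[X_{t+1} | ...] = (-0.091) * (7)
                   = -0.6370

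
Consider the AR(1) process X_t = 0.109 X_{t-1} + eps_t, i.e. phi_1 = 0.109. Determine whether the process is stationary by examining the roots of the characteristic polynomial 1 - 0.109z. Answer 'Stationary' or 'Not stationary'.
\text{Stationary}

The AR(p) characteristic polynomial is P(z) = 1 - 0.109z.
Stationarity requires all roots to lie outside the unit circle, i.e. |z| > 1 for every root.
This is linear in z: 1 + (-0.109) z = 0  =>  z = -1/(-0.109) = 9.174312,  |z| = 9.174312.
Moduli of all roots: 9.1743.
All moduli strictly greater than 1? Yes.
Verdict: Stationary.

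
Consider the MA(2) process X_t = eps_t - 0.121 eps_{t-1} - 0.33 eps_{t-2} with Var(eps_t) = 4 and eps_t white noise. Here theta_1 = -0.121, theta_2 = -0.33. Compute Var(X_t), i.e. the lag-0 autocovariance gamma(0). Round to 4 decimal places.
\gamma(0) = 4.4942

For an MA(q) process X_t = eps_t + sum_i theta_i eps_{t-i} with
Var(eps_t) = sigma^2, the variance is
  gamma(0) = sigma^2 * (1 + sum_i theta_i^2).
  sum_i theta_i^2 = (-0.121)^2 + (-0.33)^2 = 0.014641 + 0.1089 = 0.123541.
  gamma(0) = 4 * (1 + 0.123541) = 4 * 1.123541 = 4.494164, which rounds to 4.4942.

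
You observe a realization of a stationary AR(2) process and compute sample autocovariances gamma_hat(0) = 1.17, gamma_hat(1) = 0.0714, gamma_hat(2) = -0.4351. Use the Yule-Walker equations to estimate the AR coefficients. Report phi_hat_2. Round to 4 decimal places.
\hat\phi_{2} = -0.3770

The Yule-Walker equations for an AR(p) process read, in matrix form,
  Gamma_p phi = r_p,   with   (Gamma_p)_{ij} = gamma(|i - j|),
                       (r_p)_i = gamma(i),   i,j = 1..p.
Substitute the sample gammas (Toeplitz matrix and right-hand side of size 2):
  Gamma_p = [[1.17, 0.0714], [0.0714, 1.17]]
  r_p     = [0.0714, -0.4351]
Written out:
  1.17 phi_1 + 0.0714 phi_2 = 0.0714
  0.0714 phi_1 + 1.17 phi_2 = -0.4351
Solve by Cramer's rule:
  det = gamma(0)^2 - gamma(1)^2 = (1.17)^2 - (0.0714)^2 = 1.3689 - 0.00509796 = 1.36380204
  phi_hat_1 = [gamma(1) gamma(0) - gamma(1) gamma(2)] / det = [(0.0714)(1.17) - (0.0714)(-0.4351)] / 1.36380204 = 0.11460414 / 1.36380204 = 0.084
  phi_hat_2 = [gamma(0) gamma(2) - gamma(1)^2] / det = [(1.17)(-0.4351) - (0.0714)^2] / 1.36380204 = -0.51416496 / 1.36380204 = -0.377
So phi_hat = [0.0840, -0.3770].
Therefore phi_hat_2 = -0.3770.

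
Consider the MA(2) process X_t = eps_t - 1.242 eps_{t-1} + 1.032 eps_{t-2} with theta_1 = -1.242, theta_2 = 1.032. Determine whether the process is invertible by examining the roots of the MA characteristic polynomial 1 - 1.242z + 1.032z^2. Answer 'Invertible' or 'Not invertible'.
\text{Not invertible}

The MA(q) characteristic polynomial is P(z) = 1 - 1.242z + 1.032z^2.
Invertibility requires all roots to lie outside the unit circle, i.e. |z| > 1 for every root.
Set 1 + (-1.242) z + (1.032) z^2 = 0, i.e. a z^2 + b z + c = 0 with a = 1.032, b = -1.242, c = 1.
Discriminant D = b^2 - 4ac = (-1.242)^2 - 4*(1.032)*1 = 1.542564 - (4.128) = -2.585436.
D < 0, so the roots are the complex-conjugate pair z = (-b +/- i sqrt(-D)) / (2a) = 0.6017 +/- 0.779i.
For a conjugate pair |z|^2 = z * conj(z) = (product of roots) = c/a = 1/(1.032) = 0.968992, so |z| = sqrt(0.968992) = 0.9844 for both roots.
Moduli of all roots: 0.9844, 0.9844.
All moduli strictly greater than 1? No.
Verdict: Not invertible.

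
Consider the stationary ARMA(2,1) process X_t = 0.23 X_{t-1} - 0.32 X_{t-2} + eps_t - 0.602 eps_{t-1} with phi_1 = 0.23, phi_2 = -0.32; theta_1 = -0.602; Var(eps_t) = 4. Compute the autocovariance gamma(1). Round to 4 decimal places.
\gamma(1) = -0.9012

Multiply the model equation by X_{t-k} and take expectations. With theta_0 = psi_0 = 1 and psi_j the MA(infinity) weights, this gives
  gamma(k) - sum_i phi_i gamma(k-i) = c_k,
  c_k = sigma^2 * sum_{j=k..q} theta_j psi_{j-k}   (c_k = 0 for k > q),
using gamma(-m) = gamma(m).
psi-weights needed (psi_j = theta_j + sum_i phi_i psi_{j-i}):
  psi_1 = theta_1 + phi_1 = -0.602 + (0.23) = -0.372
Right-hand sides:
  c_0 = sigma^2 (1 + theta_1 psi_1) = 4 * (1 + (-0.602)(-0.372)) = 4 * 1.223944 = 4.895776
  c_1 = sigma^2 theta_1 = 4 * (-0.602) = -2.408
  c_2 = 0
Equations for k = 0, 1, 2 (AR order 2, c_2 = 0):
  (E0) gamma(0) = phi_1 gamma(1) + phi_2 gamma(2) + c_0
  (E1) gamma(1) = phi_1 gamma(0) + phi_2 gamma(1) + c_1
  (E2) gamma(2) = phi_1 gamma(1) + phi_2 gamma(0)
From (E1): gamma(1) = A gamma(0) + B with
  A = phi_1 / (1 - phi_2) = 0.23 / 1.32 = 0.174242,   B = c_1 / (1 - phi_2) = -2.408 / 1.32 = -1.824242.
Insert (E2) into (E0): gamma(0) (1 - phi_2^2) = phi_1 (1 + phi_2) gamma(1) + c_0.
  phi_1 (1 + phi_2) = (0.23)(0.68) = 0.1564,   1 - phi_2^2 = 0.8976.
Replace gamma(1) by A gamma(0) + B and collect gamma(0):
  gamma(0) [0.8976 - (0.1564)(0.174242)] = (0.1564)(-1.824242) + 4.895776
  gamma(0) * 0.870348 = 4.610464
  gamma(0) = 4.610464 / 0.870348 = 5.297263.
  gamma(1) = A gamma(0) + B = (0.174242)(5.297263) + (-1.824242) = -0.901235.
Therefore gamma(1) = -0.9012 (to 4 decimal places).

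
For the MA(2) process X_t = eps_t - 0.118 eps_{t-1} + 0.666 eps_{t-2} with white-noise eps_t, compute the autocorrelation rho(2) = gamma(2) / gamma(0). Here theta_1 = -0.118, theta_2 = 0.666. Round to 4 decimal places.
\rho(2) = 0.4570

For an MA(q) process with theta_0 = 1, the autocovariance is
  gamma(k) = sigma^2 * sum_{i=0..q-k} theta_i * theta_{i+k},
and rho(k) = gamma(k) / gamma(0). Sigma^2 cancels.
  numerator   = (1)*(0.666) = 0.666.
  denominator = (1)^2 + (-0.118)^2 + (0.666)^2 = 1.45748.
  rho(2) = 0.666 / 1.45748 = 0.4570.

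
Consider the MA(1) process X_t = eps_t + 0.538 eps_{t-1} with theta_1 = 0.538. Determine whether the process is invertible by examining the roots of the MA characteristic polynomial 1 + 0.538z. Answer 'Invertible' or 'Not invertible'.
\text{Invertible}

The MA(q) characteristic polynomial is P(z) = 1 + 0.538z.
Invertibility requires all roots to lie outside the unit circle, i.e. |z| > 1 for every root.
This is linear in z: 1 + (0.538) z = 0  =>  z = -1/(0.538) = -1.858736,  |z| = 1.858736.
Moduli of all roots: 1.8587.
All moduli strictly greater than 1? Yes.
Verdict: Invertible.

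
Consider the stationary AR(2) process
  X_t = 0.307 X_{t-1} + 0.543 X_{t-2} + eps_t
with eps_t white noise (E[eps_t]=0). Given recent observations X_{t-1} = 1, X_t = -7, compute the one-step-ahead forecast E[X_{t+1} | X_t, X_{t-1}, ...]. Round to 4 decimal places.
E[X_{t+1} \mid \mathcal F_t] = -1.6060

For an AR(p) model X_t = c + sum_i phi_i X_{t-i} + eps_t, the
one-step-ahead conditional mean is
  E[X_{t+1} | X_t, ...] = c + sum_i phi_i X_{t+1-i}.
Substitute known values:
  E[X_{t+1} | ...] = (0.307) * (-7) + (0.543) * (1)
                   = -1.6060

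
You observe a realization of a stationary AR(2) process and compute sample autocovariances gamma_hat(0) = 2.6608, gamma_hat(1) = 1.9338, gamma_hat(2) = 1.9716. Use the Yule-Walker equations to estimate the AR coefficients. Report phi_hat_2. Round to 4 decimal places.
\hat\phi_{2} = 0.4510

The Yule-Walker equations for an AR(p) process read, in matrix form,
  Gamma_p phi = r_p,   with   (Gamma_p)_{ij} = gamma(|i - j|),
                       (r_p)_i = gamma(i),   i,j = 1..p.
Substitute the sample gammas (Toeplitz matrix and right-hand side of size 2):
  Gamma_p = [[2.6608, 1.9338], [1.9338, 2.6608]]
  r_p     = [1.9338, 1.9716]
Written out:
  2.6608 phi_1 + 1.9338 phi_2 = 1.9338
  1.9338 phi_1 + 2.6608 phi_2 = 1.9716
Solve by Cramer's rule:
  det = gamma(0)^2 - gamma(1)^2 = (2.6608)^2 - (1.9338)^2 = 7.07985664 - 3.73958244 = 3.3402742
  phi_hat_1 = [gamma(1) gamma(0) - gamma(1) gamma(2)] / det = [(1.9338)(2.6608) - (1.9338)(1.9716)] / 3.3402742 = 1.33277496 / 3.3402742 = 0.399
  phi_hat_2 = [gamma(0) gamma(2) - gamma(1)^2] / det = [(2.6608)(1.9716) - (1.9338)^2] / 3.3402742 = 1.50645084 / 3.3402742 = 0.451
So phi_hat = [0.3990, 0.4510].
Therefore phi_hat_2 = 0.4510.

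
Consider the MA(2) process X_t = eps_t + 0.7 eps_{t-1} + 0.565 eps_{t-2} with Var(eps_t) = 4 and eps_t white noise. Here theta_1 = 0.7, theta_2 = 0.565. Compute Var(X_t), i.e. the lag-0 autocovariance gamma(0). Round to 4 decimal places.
\gamma(0) = 7.2369

For an MA(q) process X_t = eps_t + sum_i theta_i eps_{t-i} with
Var(eps_t) = sigma^2, the variance is
  gamma(0) = sigma^2 * (1 + sum_i theta_i^2).
  sum_i theta_i^2 = (0.7)^2 + (0.565)^2 = 0.49 + 0.319225 = 0.809225.
  gamma(0) = 4 * (1 + 0.809225) = 4 * 1.809225 = 7.2369.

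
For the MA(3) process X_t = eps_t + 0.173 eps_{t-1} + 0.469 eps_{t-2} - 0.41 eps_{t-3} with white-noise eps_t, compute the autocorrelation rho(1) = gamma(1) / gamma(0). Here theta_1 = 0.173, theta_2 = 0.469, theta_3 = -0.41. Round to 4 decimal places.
\rho(1) = 0.0436

For an MA(q) process with theta_0 = 1, the autocovariance is
  gamma(k) = sigma^2 * sum_{i=0..q-k} theta_i * theta_{i+k},
and rho(k) = gamma(k) / gamma(0). Sigma^2 cancels.
  numerator   = (1)*(0.173) + (0.173)*(0.469) + (0.469)*(-0.41) = 0.061847.
  denominator = (1)^2 + (0.173)^2 + (0.469)^2 + (-0.41)^2 = 1.41799.
  rho(1) = 0.061847 / 1.41799 = 0.0436.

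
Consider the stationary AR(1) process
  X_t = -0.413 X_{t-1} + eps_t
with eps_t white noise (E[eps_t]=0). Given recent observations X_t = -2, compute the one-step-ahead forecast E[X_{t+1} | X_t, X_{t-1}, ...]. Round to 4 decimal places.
E[X_{t+1} \mid \mathcal F_t] = 0.8260

For an AR(p) model X_t = c + sum_i phi_i X_{t-i} + eps_t, the
one-step-ahead conditional mean is
  E[X_{t+1} | X_t, ...] = c + sum_i phi_i X_{t+1-i}.
Substitute known values:
  E[X_{t+1} | ...] = (-0.413) * (-2)
                   = 0.8260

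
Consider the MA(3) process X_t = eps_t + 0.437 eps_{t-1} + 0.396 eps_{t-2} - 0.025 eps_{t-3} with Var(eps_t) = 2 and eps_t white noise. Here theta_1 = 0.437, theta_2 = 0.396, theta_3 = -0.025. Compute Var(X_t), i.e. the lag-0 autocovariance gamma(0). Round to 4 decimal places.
\gamma(0) = 2.6968

For an MA(q) process X_t = eps_t + sum_i theta_i eps_{t-i} with
Var(eps_t) = sigma^2, the variance is
  gamma(0) = sigma^2 * (1 + sum_i theta_i^2).
  sum_i theta_i^2 = (0.437)^2 + (0.396)^2 + (-0.025)^2 = 0.190969 + 0.156816 + 0.000625 = 0.34841.
  gamma(0) = 2 * (1 + 0.34841) = 2 * 1.34841 = 2.69682, which rounds to 2.6968.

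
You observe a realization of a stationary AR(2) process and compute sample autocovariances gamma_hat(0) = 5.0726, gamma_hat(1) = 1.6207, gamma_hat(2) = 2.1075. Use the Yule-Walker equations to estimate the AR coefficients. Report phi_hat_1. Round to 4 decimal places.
\hat\phi_{1} = 0.2080

The Yule-Walker equations for an AR(p) process read, in matrix form,
  Gamma_p phi = r_p,   with   (Gamma_p)_{ij} = gamma(|i - j|),
                       (r_p)_i = gamma(i),   i,j = 1..p.
Substitute the sample gammas (Toeplitz matrix and right-hand side of size 2):
  Gamma_p = [[5.0726, 1.6207], [1.6207, 5.0726]]
  r_p     = [1.6207, 2.1075]
Written out:
  5.0726 phi_1 + 1.6207 phi_2 = 1.6207
  1.6207 phi_1 + 5.0726 phi_2 = 2.1075
Solve by Cramer's rule:
  det = gamma(0)^2 - gamma(1)^2 = (5.0726)^2 - (1.6207)^2 = 25.73127076 - 2.62666849 = 23.10460227
  phi_hat_1 = [gamma(1) gamma(0) - gamma(1) gamma(2)] / det = [(1.6207)(5.0726) - (1.6207)(2.1075)] / 23.10460227 = 4.80553757 / 23.10460227 = 0.208
  phi_hat_2 = [gamma(0) gamma(2) - gamma(1)^2] / det = [(5.0726)(2.1075) - (1.6207)^2] / 23.10460227 = 8.06383601 / 23.10460227 = 0.349
So phi_hat = [0.2080, 0.3490].
Therefore phi_hat_1 = 0.2080.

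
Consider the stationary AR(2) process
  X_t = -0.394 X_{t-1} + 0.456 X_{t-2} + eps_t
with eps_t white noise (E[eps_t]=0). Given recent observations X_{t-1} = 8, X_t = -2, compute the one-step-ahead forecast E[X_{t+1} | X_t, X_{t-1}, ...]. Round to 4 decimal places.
E[X_{t+1} \mid \mathcal F_t] = 4.4360

For an AR(p) model X_t = c + sum_i phi_i X_{t-i} + eps_t, the
one-step-ahead conditional mean is
  E[X_{t+1} | X_t, ...] = c + sum_i phi_i X_{t+1-i}.
Substitute known values:
  E[X_{t+1} | ...] = (-0.394) * (-2) + (0.456) * (8)
                   = 4.4360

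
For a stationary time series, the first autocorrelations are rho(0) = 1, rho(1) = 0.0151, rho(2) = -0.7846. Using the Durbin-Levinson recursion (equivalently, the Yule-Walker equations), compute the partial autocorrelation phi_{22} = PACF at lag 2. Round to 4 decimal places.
\phi_{22} = -0.7850

The PACF at lag k is phi_{kk}, the last component of the solution
to the Yule-Walker system G_k phi = r_k where
  (G_k)_{ij} = rho(|i - j|), (r_k)_i = rho(i), i,j = 1..k.
Equivalently, Durbin-Levinson gives phi_{kk} iteratively:
  phi_{11} = rho(1)
  phi_{kk} = [rho(k) - sum_{j=1..k-1} phi_{k-1,j} rho(k-j)]
            / [1 - sum_{j=1..k-1} phi_{k-1,j} rho(j)],
  phi_{k,j} = phi_{k-1,j} - phi_{kk} phi_{k-1,k-j},  j = 1..k-1.
Step k = 1:
  phi_11 = rho(1) = 0.0151.
Step k = 2:
  phi_22 = [rho(2) - phi_11 rho(1)] / [1 - phi_11 rho(1)] = [-0.7846 - (0.0151)(0.0151)] / [1 - (0.0151)(0.0151)]
         = -0.78482801 / 0.99977199 = -0.785.
Therefore phi_{22} = -0.7850.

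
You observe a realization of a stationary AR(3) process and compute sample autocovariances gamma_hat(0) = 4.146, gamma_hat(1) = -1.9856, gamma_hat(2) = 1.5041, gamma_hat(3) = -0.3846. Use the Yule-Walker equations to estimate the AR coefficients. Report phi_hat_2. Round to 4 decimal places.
\hat\phi_{2} = 0.2440

The Yule-Walker equations for an AR(p) process read, in matrix form,
  Gamma_p phi = r_p,   with   (Gamma_p)_{ij} = gamma(|i - j|),
                       (r_p)_i = gamma(i),   i,j = 1..p.
Substitute the sample gammas (Toeplitz matrix and right-hand side of size 3):
  Gamma_p = [[4.146, -1.9856, 1.5041], [-1.9856, 4.146, -1.9856], [1.5041, -1.9856, 4.146]]
  r_p     = [-1.9856, 1.5041, -0.3846]
Written out (R1..R3):
  (R1) 4.146 phi_1 - 1.9856 phi_2 + 1.5041 phi_3 = -1.9856
  (R2) -1.9856 phi_1 + 4.146 phi_2 - 1.9856 phi_3 = 1.5041
  (R3) 1.5041 phi_1 - 1.9856 phi_2 + 4.146 phi_3 = -0.3846
Gaussian elimination:
  R2 <- R2 - (-1.9856/4.146) R1 = R2 - (-0.478919) R1:  3.195058 phi_2 - 1.265257 phi_3 = 0.553158
  R3 <- R3 - (1.5041/4.146) R1 = R3 - (0.362783) R1:  -1.265257 phi_2 + 3.600337 phi_3 = 0.335743
  R3 <- R3 - (-1.265257/3.195058) R2 = R3 - (-0.396005) R2:  3.09929 phi_3 = 0.554796
Back-substitution:
  phi_hat_3 = 0.554796 / 3.09929 = 0.179007
  phi_hat_2 = (0.553158 - (-1.265257)(0.179007)) / 3.195058 = 0.244017
  phi_hat_1 = (-1.9856 - (-1.9856)(0.244017) - (1.5041)(0.179007)) / 4.146 = -0.426996
So phi_hat = [-0.4270, 0.2440, 0.1790].
Therefore phi_hat_2 = 0.2440.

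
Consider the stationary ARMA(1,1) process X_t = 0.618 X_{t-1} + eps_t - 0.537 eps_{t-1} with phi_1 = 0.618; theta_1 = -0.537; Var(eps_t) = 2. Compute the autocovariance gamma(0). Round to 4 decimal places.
\gamma(0) = 2.0212

Multiply the model equation by X_{t-k} and take expectations. With theta_0 = psi_0 = 1 and psi_j the MA(infinity) weights, this gives
  gamma(k) - sum_i phi_i gamma(k-i) = c_k,
  c_k = sigma^2 * sum_{j=k..q} theta_j psi_{j-k}   (c_k = 0 for k > q),
using gamma(-m) = gamma(m).
psi-weights needed (psi_j = theta_j + sum_i phi_i psi_{j-i}):
  psi_1 = theta_1 + phi_1 = -0.537 + (0.618) = 0.081
Right-hand sides:
  c_0 = sigma^2 (1 + theta_1 psi_1) = 2 * (1 + (-0.537)(0.081)) = 2 * 0.956503 = 1.913006
  c_1 = sigma^2 theta_1 = 2 * (-0.537) = -1.074
  c_2 = 0
Equations for k = 0 and k = 1 (AR order 1):
  gamma(0) = phi_1 gamma(1) + c_0
  gamma(1) = phi_1 gamma(0) + c_1
Substituting the second into the first: gamma(0) (1 - phi_1^2) = c_0 + phi_1 c_1, so
  gamma(0) = (c_0 + phi_1 c_1) / (1 - phi_1^2) = (1.913006 + (0.618)(-1.074)) / (1 - (0.618)^2) = 1.249274 / 0.618076 = 2.02123.
Therefore gamma(0) = 2.0212 (to 4 decimal places).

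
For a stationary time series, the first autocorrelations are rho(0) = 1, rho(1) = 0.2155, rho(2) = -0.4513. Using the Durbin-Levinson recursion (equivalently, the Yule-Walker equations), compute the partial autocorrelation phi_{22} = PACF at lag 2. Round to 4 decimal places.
\phi_{22} = -0.5220

The PACF at lag k is phi_{kk}, the last component of the solution
to the Yule-Walker system G_k phi = r_k where
  (G_k)_{ij} = rho(|i - j|), (r_k)_i = rho(i), i,j = 1..k.
Equivalently, Durbin-Levinson gives phi_{kk} iteratively:
  phi_{11} = rho(1)
  phi_{kk} = [rho(k) - sum_{j=1..k-1} phi_{k-1,j} rho(k-j)]
            / [1 - sum_{j=1..k-1} phi_{k-1,j} rho(j)],
  phi_{k,j} = phi_{k-1,j} - phi_{kk} phi_{k-1,k-j},  j = 1..k-1.
Step k = 1:
  phi_11 = rho(1) = 0.2155.
Step k = 2:
  phi_22 = [rho(2) - phi_11 rho(1)] / [1 - phi_11 rho(1)] = [-0.4513 - (0.2155)(0.2155)] / [1 - (0.2155)(0.2155)]
         = -0.49774025 / 0.95355975 = -0.522.
Therefore phi_{22} = -0.5220.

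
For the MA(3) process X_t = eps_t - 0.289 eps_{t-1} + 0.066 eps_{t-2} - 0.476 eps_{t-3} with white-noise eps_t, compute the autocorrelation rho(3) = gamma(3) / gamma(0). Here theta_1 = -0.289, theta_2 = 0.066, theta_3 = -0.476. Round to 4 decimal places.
\rho(3) = -0.3621

For an MA(q) process with theta_0 = 1, the autocovariance is
  gamma(k) = sigma^2 * sum_{i=0..q-k} theta_i * theta_{i+k},
and rho(k) = gamma(k) / gamma(0). Sigma^2 cancels.
  numerator   = (1)*(-0.476) = -0.476.
  denominator = (1)^2 + (-0.289)^2 + (0.066)^2 + (-0.476)^2 = 1.314453.
  rho(3) = -0.476 / 1.314453 = -0.3621.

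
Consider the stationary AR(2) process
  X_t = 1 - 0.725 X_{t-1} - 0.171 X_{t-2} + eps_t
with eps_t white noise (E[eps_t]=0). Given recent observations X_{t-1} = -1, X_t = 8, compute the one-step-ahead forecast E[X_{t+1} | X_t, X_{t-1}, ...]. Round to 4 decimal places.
E[X_{t+1} \mid \mathcal F_t] = -4.6290

For an AR(p) model X_t = c + sum_i phi_i X_{t-i} + eps_t, the
one-step-ahead conditional mean is
  E[X_{t+1} | X_t, ...] = c + sum_i phi_i X_{t+1-i}.
Substitute known values:
  E[X_{t+1} | ...] = 1 + (-0.725) * (8) + (-0.171) * (-1)
                   = -4.6290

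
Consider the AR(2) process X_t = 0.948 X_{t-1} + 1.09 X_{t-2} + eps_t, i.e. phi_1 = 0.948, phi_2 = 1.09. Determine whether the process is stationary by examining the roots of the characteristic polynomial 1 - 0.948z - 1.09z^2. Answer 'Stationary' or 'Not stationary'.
\text{Not stationary}

The AR(p) characteristic polynomial is P(z) = 1 - 0.948z - 1.09z^2.
Stationarity requires all roots to lie outside the unit circle, i.e. |z| > 1 for every root.
Set 1 + (-0.948) z + (-1.09) z^2 = 0, i.e. a z^2 + b z + c = 0 with a = -1.09, b = -0.948, c = 1.
Discriminant D = b^2 - 4ac = (-0.948)^2 - 4*(-1.09)*1 = 0.898704 - (-4.36) = 5.258704.
D >= 0, so the roots are real: z = (-b +/- sqrt(D)) / (2a) = (0.948 +/- 2.293186) / (-2.18).
  z_1 = (0.948 + 2.293186) / (-2.18) = -1.4868,   |z_1| = 1.4868.
  z_2 = (0.948 - 2.293186) / (-2.18) = 0.6171,   |z_2| = 0.6171.
Moduli of all roots: 1.4868, 0.6171.
All moduli strictly greater than 1? No.
Verdict: Not stationary.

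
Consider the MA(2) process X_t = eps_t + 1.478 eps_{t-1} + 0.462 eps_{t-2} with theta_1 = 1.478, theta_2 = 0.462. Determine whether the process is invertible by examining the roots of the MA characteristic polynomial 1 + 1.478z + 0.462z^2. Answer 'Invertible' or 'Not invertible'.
\text{Not invertible}

The MA(q) characteristic polynomial is P(z) = 1 + 1.478z + 0.462z^2.
Invertibility requires all roots to lie outside the unit circle, i.e. |z| > 1 for every root.
Set 1 + (1.478) z + (0.462) z^2 = 0, i.e. a z^2 + b z + c = 0 with a = 0.462, b = 1.478, c = 1.
Discriminant D = b^2 - 4ac = (1.478)^2 - 4*(0.462)*1 = 2.184484 - (1.848) = 0.336484.
D >= 0, so the roots are real: z = (-b +/- sqrt(D)) / (2a) = (-1.478 +/- 0.580072) / (0.924).
  z_1 = (-1.478 + 0.580072) / (0.924) = -0.9718,   |z_1| = 0.9718.
  z_2 = (-1.478 - 0.580072) / (0.924) = -2.2274,   |z_2| = 2.2274.
Moduli of all roots: 0.9718, 2.2274.
All moduli strictly greater than 1? No.
Verdict: Not invertible.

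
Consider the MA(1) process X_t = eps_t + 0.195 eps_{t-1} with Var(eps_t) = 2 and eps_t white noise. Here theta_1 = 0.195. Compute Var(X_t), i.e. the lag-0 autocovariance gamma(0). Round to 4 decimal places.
\gamma(0) = 2.0761

For an MA(q) process X_t = eps_t + sum_i theta_i eps_{t-i} with
Var(eps_t) = sigma^2, the variance is
  gamma(0) = sigma^2 * (1 + sum_i theta_i^2).
  sum_i theta_i^2 = (0.195)^2 = 0.038025.
  gamma(0) = 2 * (1 + 0.038025) = 2 * 1.038025 = 2.07605, which rounds to 2.0761.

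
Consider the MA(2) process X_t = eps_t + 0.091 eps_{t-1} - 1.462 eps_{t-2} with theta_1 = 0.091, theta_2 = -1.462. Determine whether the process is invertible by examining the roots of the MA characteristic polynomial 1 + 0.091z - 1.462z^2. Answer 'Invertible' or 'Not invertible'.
\text{Not invertible}

The MA(q) characteristic polynomial is P(z) = 1 + 0.091z - 1.462z^2.
Invertibility requires all roots to lie outside the unit circle, i.e. |z| > 1 for every root.
Set 1 + (0.091) z + (-1.462) z^2 = 0, i.e. a z^2 + b z + c = 0 with a = -1.462, b = 0.091, c = 1.
Discriminant D = b^2 - 4ac = (0.091)^2 - 4*(-1.462)*1 = 0.008281 - (-5.848) = 5.856281.
D >= 0, so the roots are real: z = (-b +/- sqrt(D)) / (2a) = (-0.091 +/- 2.419975) / (-2.924).
  z_1 = (-0.091 + 2.419975) / (-2.924) = -0.7965,   |z_1| = 0.7965.
  z_2 = (-0.091 - 2.419975) / (-2.924) = 0.8587,   |z_2| = 0.8587.
Moduli of all roots: 0.7965, 0.8587.
All moduli strictly greater than 1? No.
Verdict: Not invertible.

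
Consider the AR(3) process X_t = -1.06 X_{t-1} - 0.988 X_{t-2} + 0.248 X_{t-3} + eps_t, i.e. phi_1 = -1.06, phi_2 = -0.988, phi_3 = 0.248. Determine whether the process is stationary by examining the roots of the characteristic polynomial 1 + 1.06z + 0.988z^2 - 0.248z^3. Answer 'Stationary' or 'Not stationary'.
\text{Not stationary}

The AR(p) characteristic polynomial is P(z) = 1 + 1.06z + 0.988z^2 - 0.248z^3.
Stationarity requires all roots to lie outside the unit circle, i.e. |z| > 1 for every root.
Degree 3: look for a simple real root z0 first, then factor out (1 - z/z0) and solve the remaining quadratic.
Testing z0 = 5: P(5) = 1 + (1.06)(5) + (0.988)(5)^2 + (-0.248)(5)^3
  = 1 + (5.3) + (24.7) + (-31) = 0.  So z_0 = 5 is a root, |z_0| = 5.
Divide out the factor (1 - 0.2 z) = (1 - z/z0) (since 1/z0 = 0.2):
  P(z) = (1 - 0.2 z)(1 + (1.26) z + (1.24) z^2)
  [check: z-coef 1.26 - (0.2) = 1.06; z^2-coef 1.24 - (0.2)(1.26) = 0.988; z^3-coef -(0.2)(1.24) = -0.248.]
Remaining roots from the quadratic factor 1 + (1.26) z + (1.24) z^2:
  Set 1 + (1.26) z + (1.24) z^2 = 0, i.e. a z^2 + b z + c = 0 with a = 1.24, b = 1.26, c = 1.
  Discriminant D = b^2 - 4ac = (1.26)^2 - 4*(1.24)*1 = 1.5876 - (4.96) = -3.3724.
  D < 0, so the roots are the complex-conjugate pair z = (-b +/- i sqrt(-D)) / (2a) = -0.5081 +/- 0.7405i.
  For a conjugate pair |z|^2 = z * conj(z) = (product of roots) = c/a = 1/(1.24) = 0.806452, so |z| = sqrt(0.806452) = 0.898 for both roots.
Moduli of all roots: 5.0000, 0.8980, 0.8980.
All moduli strictly greater than 1? No.
Verdict: Not stationary.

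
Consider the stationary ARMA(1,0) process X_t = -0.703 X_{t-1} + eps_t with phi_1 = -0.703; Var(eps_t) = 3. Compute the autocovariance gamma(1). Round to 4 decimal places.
\gamma(1) = -4.1697

Multiply the model equation by X_{t-k} and take expectations. With theta_0 = psi_0 = 1 and psi_j the MA(infinity) weights, this gives
  gamma(k) - sum_i phi_i gamma(k-i) = c_k,
  c_k = sigma^2 * sum_{j=k..q} theta_j psi_{j-k}   (c_k = 0 for k > q),
using gamma(-m) = gamma(m).
Pure AR (q = 0): c_0 = sigma^2 = 3, c_k = 0 for k >= 1.
Equations for k = 0 and k = 1 (AR order 1):
  gamma(0) = phi_1 gamma(1) + c_0
  gamma(1) = phi_1 gamma(0) + c_1
Substituting the second into the first: gamma(0) (1 - phi_1^2) = c_0 + phi_1 c_1, so
  gamma(0) = c_0 / (1 - phi_1^2) = 3 / (1 - (-0.703)^2) = 3 / 0.505791 = 5.931304.
  gamma(1) = phi_1 gamma(0) = (-0.703)(5.931304) = -4.169706.
Therefore gamma(1) = -4.1697 (to 4 decimal places).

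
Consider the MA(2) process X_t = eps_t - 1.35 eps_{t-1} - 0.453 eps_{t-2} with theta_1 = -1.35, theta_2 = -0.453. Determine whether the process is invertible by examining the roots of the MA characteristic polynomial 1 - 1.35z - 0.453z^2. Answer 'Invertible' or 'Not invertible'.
\text{Not invertible}

The MA(q) characteristic polynomial is P(z) = 1 - 1.35z - 0.453z^2.
Invertibility requires all roots to lie outside the unit circle, i.e. |z| > 1 for every root.
Set 1 + (-1.35) z + (-0.453) z^2 = 0, i.e. a z^2 + b z + c = 0 with a = -0.453, b = -1.35, c = 1.
Discriminant D = b^2 - 4ac = (-1.35)^2 - 4*(-0.453)*1 = 1.8225 - (-1.812) = 3.6345.
D >= 0, so the roots are real: z = (-b +/- sqrt(D)) / (2a) = (1.35 +/- 1.906436) / (-0.906).
  z_1 = (1.35 + 1.906436) / (-0.906) = -3.5943,   |z_1| = 3.5943.
  z_2 = (1.35 - 1.906436) / (-0.906) = 0.6142,   |z_2| = 0.6142.
Moduli of all roots: 3.5943, 0.6142.
All moduli strictly greater than 1? No.
Verdict: Not invertible.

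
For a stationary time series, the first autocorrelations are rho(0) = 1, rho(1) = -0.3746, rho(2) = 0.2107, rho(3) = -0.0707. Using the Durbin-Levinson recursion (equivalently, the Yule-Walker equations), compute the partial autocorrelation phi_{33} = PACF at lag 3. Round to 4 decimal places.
\phi_{33} = 0.0380

The PACF at lag k is phi_{kk}, the last component of the solution
to the Yule-Walker system G_k phi = r_k where
  (G_k)_{ij} = rho(|i - j|), (r_k)_i = rho(i), i,j = 1..k.
Equivalently, Durbin-Levinson gives phi_{kk} iteratively:
  phi_{11} = rho(1)
  phi_{kk} = [rho(k) - sum_{j=1..k-1} phi_{k-1,j} rho(k-j)]
            / [1 - sum_{j=1..k-1} phi_{k-1,j} rho(j)],
  phi_{k,j} = phi_{k-1,j} - phi_{kk} phi_{k-1,k-j},  j = 1..k-1.
Step k = 1:
  phi_11 = rho(1) = -0.3746.
Step k = 2:
  phi_22 = [rho(2) - phi_11 rho(1)] / [1 - phi_11 rho(1)] = [0.2107 - (-0.3746)(-0.3746)] / [1 - (-0.3746)(-0.3746)]
         = 0.07037484 / 0.85967484 = 0.081862.
  Update: phi_21 = phi_11 - phi_22 phi_11 = -0.3746 - (0.081862)(-0.3746) = -0.343934.
Step k = 3:
  phi_33 = [rho(3) - phi_21 rho(2) - phi_22 rho(1)] / [1 - phi_21 rho(1) - phi_22 rho(2)]
    numerator   = -0.0707 - (-0.343934)(0.2107) - (0.081862)(-0.3746) = 0.03243255
    denominator = 1 - (-0.343934)(-0.3746) - (0.081862)(0.2107) = 0.8539138
  phi_33 = 0.03243255 / 0.8539138 = 0.038.
Therefore phi_{33} = 0.0380.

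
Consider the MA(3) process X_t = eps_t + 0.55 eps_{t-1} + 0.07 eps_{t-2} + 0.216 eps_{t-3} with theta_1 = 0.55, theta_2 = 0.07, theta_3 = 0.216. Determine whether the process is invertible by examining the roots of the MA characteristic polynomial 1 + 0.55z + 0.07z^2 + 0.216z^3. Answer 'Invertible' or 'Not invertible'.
\text{Invertible}

The MA(q) characteristic polynomial is P(z) = 1 + 0.55z + 0.07z^2 + 0.216z^3.
Invertibility requires all roots to lie outside the unit circle, i.e. |z| > 1 for every root.
Degree 3: look for a simple real root z0 first, then factor out (1 - z/z0) and solve the remaining quadratic.
Testing z0 = -1.25: P(-1.25) = 1 + (0.55)(-1.25) + (0.07)(-1.25)^2 + (0.216)(-1.25)^3
  = 1 + (-0.6875) + (0.109375) + (-0.421875) = 0.  So z_0 = -1.25 is a root, |z_0| = 1.25.
Divide out the factor (1 + 0.8 z) = (1 - z/z0) (since 1/z0 = -0.8):
  P(z) = (1 + 0.8 z)(1 + (-0.25) z + (0.27) z^2)
  [check: z-coef -0.25 - (-0.8) = 0.55; z^2-coef 0.27 - (-0.8)(-0.25) = 0.07; z^3-coef -(-0.8)(0.27) = 0.216.]
Remaining roots from the quadratic factor 1 + (-0.25) z + (0.27) z^2:
  Set 1 + (-0.25) z + (0.27) z^2 = 0, i.e. a z^2 + b z + c = 0 with a = 0.27, b = -0.25, c = 1.
  Discriminant D = b^2 - 4ac = (-0.25)^2 - 4*(0.27)*1 = 0.0625 - (1.08) = -1.0175.
  D < 0, so the roots are the complex-conjugate pair z = (-b +/- i sqrt(-D)) / (2a) = 0.463 +/- 1.868i.
  For a conjugate pair |z|^2 = z * conj(z) = (product of roots) = c/a = 1/(0.27) = 3.703704, so |z| = sqrt(3.703704) = 1.9245 for both roots.
Moduli of all roots: 1.2500, 1.9245, 1.9245.
All moduli strictly greater than 1? Yes.
Verdict: Invertible.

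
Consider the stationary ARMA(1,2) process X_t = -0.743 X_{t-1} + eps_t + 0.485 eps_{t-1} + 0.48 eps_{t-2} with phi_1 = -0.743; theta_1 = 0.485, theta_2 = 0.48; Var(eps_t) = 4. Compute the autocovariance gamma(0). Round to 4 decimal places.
\gamma(0) = 8.2950

Multiply the model equation by X_{t-k} and take expectations. With theta_0 = psi_0 = 1 and psi_j the MA(infinity) weights, this gives
  gamma(k) - sum_i phi_i gamma(k-i) = c_k,
  c_k = sigma^2 * sum_{j=k..q} theta_j psi_{j-k}   (c_k = 0 for k > q),
using gamma(-m) = gamma(m).
psi-weights needed (psi_j = theta_j + sum_i phi_i psi_{j-i}):
  psi_1 = theta_1 + phi_1 = 0.485 + (-0.743) = -0.258
  psi_2 = theta_2 + phi_1 psi_1 = 0.48 + (-0.743)(-0.258) = 0.671694
Right-hand sides:
  c_0 = sigma^2 (1 + theta_1 psi_1 + theta_2 psi_2) = 4 * (1 + (0.485)(-0.258) + (0.48)(0.671694)) = 4 * 1.197283 = 4.789132
  c_1 = sigma^2 (theta_1 + theta_2 psi_1) = 4 * (0.485 + (0.48)(-0.258)) = 1.44464
  c_2 = sigma^2 theta_2 = 4 * (0.48) = 1.92
Equations for k = 0 and k = 1 (AR order 1):
  gamma(0) = phi_1 gamma(1) + c_0
  gamma(1) = phi_1 gamma(0) + c_1
Substituting the second into the first: gamma(0) (1 - phi_1^2) = c_0 + phi_1 c_1, so
  gamma(0) = (c_0 + phi_1 c_1) / (1 - phi_1^2) = (4.789132 + (-0.743)(1.44464)) / (1 - (-0.743)^2) = 3.715765 / 0.447951 = 8.295025.
Therefore gamma(0) = 8.2950 (to 4 decimal places).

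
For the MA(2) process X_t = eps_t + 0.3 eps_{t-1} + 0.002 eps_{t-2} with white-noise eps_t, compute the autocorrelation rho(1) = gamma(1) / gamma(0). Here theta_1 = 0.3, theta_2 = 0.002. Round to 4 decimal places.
\rho(1) = 0.2758

For an MA(q) process with theta_0 = 1, the autocovariance is
  gamma(k) = sigma^2 * sum_{i=0..q-k} theta_i * theta_{i+k},
and rho(k) = gamma(k) / gamma(0). Sigma^2 cancels.
  numerator   = (1)*(0.3) + (0.3)*(0.002) = 0.3006.
  denominator = (1)^2 + (0.3)^2 + (0.002)^2 = 1.090004.
  rho(1) = 0.3006 / 1.090004 = 0.2758.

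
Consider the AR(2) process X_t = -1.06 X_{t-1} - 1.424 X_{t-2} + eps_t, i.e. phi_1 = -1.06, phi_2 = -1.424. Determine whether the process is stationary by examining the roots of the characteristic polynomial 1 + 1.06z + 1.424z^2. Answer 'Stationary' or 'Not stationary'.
\text{Not stationary}

The AR(p) characteristic polynomial is P(z) = 1 + 1.06z + 1.424z^2.
Stationarity requires all roots to lie outside the unit circle, i.e. |z| > 1 for every root.
Set 1 + (1.06) z + (1.424) z^2 = 0, i.e. a z^2 + b z + c = 0 with a = 1.424, b = 1.06, c = 1.
Discriminant D = b^2 - 4ac = (1.06)^2 - 4*(1.424)*1 = 1.1236 - (5.696) = -4.5724.
D < 0, so the roots are the complex-conjugate pair z = (-b +/- i sqrt(-D)) / (2a) = -0.3722 +/- 0.7508i.
For a conjugate pair |z|^2 = z * conj(z) = (product of roots) = c/a = 1/(1.424) = 0.702247, so |z| = sqrt(0.702247) = 0.838 for both roots.
Moduli of all roots: 0.8380, 0.8380.
All moduli strictly greater than 1? No.
Verdict: Not stationary.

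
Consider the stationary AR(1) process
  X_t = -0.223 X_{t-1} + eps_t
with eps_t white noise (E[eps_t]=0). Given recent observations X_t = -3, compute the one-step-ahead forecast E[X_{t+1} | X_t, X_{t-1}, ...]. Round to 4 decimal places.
E[X_{t+1} \mid \mathcal F_t] = 0.6690

For an AR(p) model X_t = c + sum_i phi_i X_{t-i} + eps_t, the
one-step-ahead conditional mean is
  E[X_{t+1} | X_t, ...] = c + sum_i phi_i X_{t+1-i}.
Substitute known values:
  E[X_{t+1} | ...] = (-0.223) * (-3)
                   = 0.6690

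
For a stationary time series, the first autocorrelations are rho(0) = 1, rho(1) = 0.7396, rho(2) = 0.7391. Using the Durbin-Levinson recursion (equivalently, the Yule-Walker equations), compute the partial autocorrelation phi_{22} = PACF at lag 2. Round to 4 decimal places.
\phi_{22} = 0.4241

The PACF at lag k is phi_{kk}, the last component of the solution
to the Yule-Walker system G_k phi = r_k where
  (G_k)_{ij} = rho(|i - j|), (r_k)_i = rho(i), i,j = 1..k.
Equivalently, Durbin-Levinson gives phi_{kk} iteratively:
  phi_{11} = rho(1)
  phi_{kk} = [rho(k) - sum_{j=1..k-1} phi_{k-1,j} rho(k-j)]
            / [1 - sum_{j=1..k-1} phi_{k-1,j} rho(j)],
  phi_{k,j} = phi_{k-1,j} - phi_{kk} phi_{k-1,k-j},  j = 1..k-1.
Step k = 1:
  phi_11 = rho(1) = 0.7396.
Step k = 2:
  phi_22 = [rho(2) - phi_11 rho(1)] / [1 - phi_11 rho(1)] = [0.7391 - (0.7396)(0.7396)] / [1 - (0.7396)(0.7396)]
         = 0.19209184 / 0.45299184 = 0.4241.
Therefore phi_{22} = 0.4241.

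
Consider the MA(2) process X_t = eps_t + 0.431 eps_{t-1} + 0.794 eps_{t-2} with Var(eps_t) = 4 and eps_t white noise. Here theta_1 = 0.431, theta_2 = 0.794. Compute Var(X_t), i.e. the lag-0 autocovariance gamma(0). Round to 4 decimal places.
\gamma(0) = 7.2648

For an MA(q) process X_t = eps_t + sum_i theta_i eps_{t-i} with
Var(eps_t) = sigma^2, the variance is
  gamma(0) = sigma^2 * (1 + sum_i theta_i^2).
  sum_i theta_i^2 = (0.431)^2 + (0.794)^2 = 0.185761 + 0.630436 = 0.816197.
  gamma(0) = 4 * (1 + 0.816197) = 4 * 1.816197 = 7.264788, which rounds to 7.2648.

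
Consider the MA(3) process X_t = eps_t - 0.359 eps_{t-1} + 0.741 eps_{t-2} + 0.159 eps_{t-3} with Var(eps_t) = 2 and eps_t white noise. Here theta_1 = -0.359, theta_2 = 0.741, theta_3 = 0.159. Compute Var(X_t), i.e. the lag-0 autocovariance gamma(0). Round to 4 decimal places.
\gamma(0) = 3.4065

For an MA(q) process X_t = eps_t + sum_i theta_i eps_{t-i} with
Var(eps_t) = sigma^2, the variance is
  gamma(0) = sigma^2 * (1 + sum_i theta_i^2).
  sum_i theta_i^2 = (-0.359)^2 + (0.741)^2 + (0.159)^2 = 0.128881 + 0.549081 + 0.025281 = 0.703243.
  gamma(0) = 2 * (1 + 0.703243) = 2 * 1.703243 = 3.406486, which rounds to 3.4065.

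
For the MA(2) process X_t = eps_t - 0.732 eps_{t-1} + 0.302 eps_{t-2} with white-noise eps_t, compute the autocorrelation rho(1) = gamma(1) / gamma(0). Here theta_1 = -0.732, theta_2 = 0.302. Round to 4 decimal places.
\rho(1) = -0.5858

For an MA(q) process with theta_0 = 1, the autocovariance is
  gamma(k) = sigma^2 * sum_{i=0..q-k} theta_i * theta_{i+k},
and rho(k) = gamma(k) / gamma(0). Sigma^2 cancels.
  numerator   = (1)*(-0.732) + (-0.732)*(0.302) = -0.953064.
  denominator = (1)^2 + (-0.732)^2 + (0.302)^2 = 1.627028.
  rho(1) = -0.953064 / 1.627028 = -0.5858.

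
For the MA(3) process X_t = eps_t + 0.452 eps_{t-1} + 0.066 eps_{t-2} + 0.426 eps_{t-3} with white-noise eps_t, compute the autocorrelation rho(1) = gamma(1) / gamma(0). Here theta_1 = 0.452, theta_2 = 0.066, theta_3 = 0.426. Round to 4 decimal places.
\rho(1) = 0.3668

For an MA(q) process with theta_0 = 1, the autocovariance is
  gamma(k) = sigma^2 * sum_{i=0..q-k} theta_i * theta_{i+k},
and rho(k) = gamma(k) / gamma(0). Sigma^2 cancels.
  numerator   = (1)*(0.452) + (0.452)*(0.066) + (0.066)*(0.426) = 0.509948.
  denominator = (1)^2 + (0.452)^2 + (0.066)^2 + (0.426)^2 = 1.390136.
  rho(1) = 0.509948 / 1.390136 = 0.3668.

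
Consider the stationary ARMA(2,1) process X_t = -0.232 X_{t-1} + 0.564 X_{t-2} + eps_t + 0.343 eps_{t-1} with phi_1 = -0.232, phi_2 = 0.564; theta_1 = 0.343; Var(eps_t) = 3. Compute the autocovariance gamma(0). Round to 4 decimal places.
\gamma(0) = 4.6189

Multiply the model equation by X_{t-k} and take expectations. With theta_0 = psi_0 = 1 and psi_j the MA(infinity) weights, this gives
  gamma(k) - sum_i phi_i gamma(k-i) = c_k,
  c_k = sigma^2 * sum_{j=k..q} theta_j psi_{j-k}   (c_k = 0 for k > q),
using gamma(-m) = gamma(m).
psi-weights needed (psi_j = theta_j + sum_i phi_i psi_{j-i}):
  psi_1 = theta_1 + phi_1 = 0.343 + (-0.232) = 0.111
Right-hand sides:
  c_0 = sigma^2 (1 + theta_1 psi_1) = 3 * (1 + (0.343)(0.111)) = 3 * 1.038073 = 3.114219
  c_1 = sigma^2 theta_1 = 3 * (0.343) = 1.029
  c_2 = 0
Equations for k = 0, 1, 2 (AR order 2, c_2 = 0):
  (E0) gamma(0) = phi_1 gamma(1) + phi_2 gamma(2) + c_0
  (E1) gamma(1) = phi_1 gamma(0) + phi_2 gamma(1) + c_1
  (E2) gamma(2) = phi_1 gamma(1) + phi_2 gamma(0)
From (E1): gamma(1) = A gamma(0) + B with
  A = phi_1 / (1 - phi_2) = -0.232 / 0.436 = -0.53211,   B = c_1 / (1 - phi_2) = 1.029 / 0.436 = 2.360092.
Insert (E2) into (E0): gamma(0) (1 - phi_2^2) = phi_1 (1 + phi_2) gamma(1) + c_0.
  phi_1 (1 + phi_2) = (-0.232)(1.564) = -0.362848,   1 - phi_2^2 = 0.681904.
Replace gamma(1) by A gamma(0) + B and collect gamma(0):
  gamma(0) [0.681904 - (-0.362848)(-0.53211)] = (-0.362848)(2.360092) + 3.114219
  gamma(0) * 0.488829 = 2.257864
  gamma(0) = 2.257864 / 0.488829 = 4.618926.
Therefore gamma(0) = 4.6189 (to 4 decimal places).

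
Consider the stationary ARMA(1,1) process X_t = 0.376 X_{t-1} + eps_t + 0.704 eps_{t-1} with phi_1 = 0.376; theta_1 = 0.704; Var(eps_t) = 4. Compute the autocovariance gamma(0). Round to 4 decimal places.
\gamma(0) = 9.4338

Multiply the model equation by X_{t-k} and take expectations. With theta_0 = psi_0 = 1 and psi_j the MA(infinity) weights, this gives
  gamma(k) - sum_i phi_i gamma(k-i) = c_k,
  c_k = sigma^2 * sum_{j=k..q} theta_j psi_{j-k}   (c_k = 0 for k > q),
using gamma(-m) = gamma(m).
psi-weights needed (psi_j = theta_j + sum_i phi_i psi_{j-i}):
  psi_1 = theta_1 + phi_1 = 0.704 + (0.376) = 1.08
Right-hand sides:
  c_0 = sigma^2 (1 + theta_1 psi_1) = 4 * (1 + (0.704)(1.08)) = 4 * 1.76032 = 7.04128
  c_1 = sigma^2 theta_1 = 4 * (0.704) = 2.816
  c_2 = 0
Equations for k = 0 and k = 1 (AR order 1):
  gamma(0) = phi_1 gamma(1) + c_0
  gamma(1) = phi_1 gamma(0) + c_1
Substituting the second into the first: gamma(0) (1 - phi_1^2) = c_0 + phi_1 c_1, so
  gamma(0) = (c_0 + phi_1 c_1) / (1 - phi_1^2) = (7.04128 + (0.376)(2.816)) / (1 - (0.376)^2) = 8.100096 / 0.858624 = 9.43381.
Therefore gamma(0) = 9.4338 (to 4 decimal places).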